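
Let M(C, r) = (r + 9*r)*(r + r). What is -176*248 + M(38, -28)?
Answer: -27968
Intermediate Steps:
M(C, r) = 20*r² (M(C, r) = (10*r)*(2*r) = 20*r²)
-176*248 + M(38, -28) = -176*248 + 20*(-28)² = -43648 + 20*784 = -43648 + 15680 = -27968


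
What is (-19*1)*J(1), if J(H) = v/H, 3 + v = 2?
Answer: 19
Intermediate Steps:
v = -1 (v = -3 + 2 = -1)
J(H) = -1/H
(-19*1)*J(1) = (-19*1)*(-1/1) = -(-19) = -19*(-1) = 19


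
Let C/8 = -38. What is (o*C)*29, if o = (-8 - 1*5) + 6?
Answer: 61712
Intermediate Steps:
C = -304 (C = 8*(-38) = -304)
o = -7 (o = (-8 - 5) + 6 = -13 + 6 = -7)
(o*C)*29 = -7*(-304)*29 = 2128*29 = 61712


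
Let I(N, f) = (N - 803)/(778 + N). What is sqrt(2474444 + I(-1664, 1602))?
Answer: 9*sqrt(23980627506)/886 ≈ 1573.0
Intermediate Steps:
I(N, f) = (-803 + N)/(778 + N)
sqrt(2474444 + I(-1664, 1602)) = sqrt(2474444 + (-803 - 1664)/(778 - 1664)) = sqrt(2474444 - 2467/(-886)) = sqrt(2474444 - 1/886*(-2467)) = sqrt(2474444 + 2467/886) = sqrt(2192359851/886) = 9*sqrt(23980627506)/886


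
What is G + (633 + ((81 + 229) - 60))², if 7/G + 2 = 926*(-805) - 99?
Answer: 581282319852/745531 ≈ 7.7969e+5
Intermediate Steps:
G = -7/745531 (G = 7/(-2 + (926*(-805) - 99)) = 7/(-2 + (-745430 - 99)) = 7/(-2 - 745529) = 7/(-745531) = 7*(-1/745531) = -7/745531 ≈ -9.3893e-6)
G + (633 + ((81 + 229) - 60))² = -7/745531 + (633 + ((81 + 229) - 60))² = -7/745531 + (633 + (310 - 60))² = -7/745531 + (633 + 250)² = -7/745531 + 883² = -7/745531 + 779689 = 581282319852/745531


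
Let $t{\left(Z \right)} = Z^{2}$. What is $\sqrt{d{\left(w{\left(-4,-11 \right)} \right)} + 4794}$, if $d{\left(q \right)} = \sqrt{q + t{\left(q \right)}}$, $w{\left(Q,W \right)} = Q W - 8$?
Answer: $\sqrt{4794 + 6 \sqrt{37}} \approx 69.502$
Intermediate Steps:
$w{\left(Q,W \right)} = -8 + Q W$
$d{\left(q \right)} = \sqrt{q + q^{2}}$
$\sqrt{d{\left(w{\left(-4,-11 \right)} \right)} + 4794} = \sqrt{\sqrt{\left(-8 - -44\right) \left(1 - -36\right)} + 4794} = \sqrt{\sqrt{\left(-8 + 44\right) \left(1 + \left(-8 + 44\right)\right)} + 4794} = \sqrt{\sqrt{36 \left(1 + 36\right)} + 4794} = \sqrt{\sqrt{36 \cdot 37} + 4794} = \sqrt{\sqrt{1332} + 4794} = \sqrt{6 \sqrt{37} + 4794} = \sqrt{4794 + 6 \sqrt{37}}$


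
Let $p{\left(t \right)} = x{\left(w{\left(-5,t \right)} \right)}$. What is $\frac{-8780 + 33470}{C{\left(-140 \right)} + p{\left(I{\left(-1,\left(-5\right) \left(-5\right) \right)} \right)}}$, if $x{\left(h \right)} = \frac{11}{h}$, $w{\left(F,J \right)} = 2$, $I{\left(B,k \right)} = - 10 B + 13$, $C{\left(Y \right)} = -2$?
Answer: $\frac{49380}{7} \approx 7054.3$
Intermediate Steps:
$I{\left(B,k \right)} = 13 - 10 B$
$p{\left(t \right)} = \frac{11}{2}$
$\frac{-8780 + 33470}{C{\left(-140 \right)} + p{\left(I{\left(-1,\left(-5\right) \left(-5\right) \right)} \right)}} = \frac{-8780 + 33470}{-2 + \frac{11}{2}} = \frac{24690}{\frac{7}{2}} = 24690 \cdot \frac{2}{7} = \frac{49380}{7}$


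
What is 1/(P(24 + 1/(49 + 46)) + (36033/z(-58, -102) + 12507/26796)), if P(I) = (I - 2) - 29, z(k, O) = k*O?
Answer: -327845/141614 ≈ -2.3151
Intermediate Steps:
z(k, O) = O*k
P(I) = -31 + I (P(I) = (-2 + I) - 29 = -31 + I)
1/(P(24 + 1/(49 + 46)) + (36033/z(-58, -102) + 12507/26796)) = 1/((-31 + (24 + 1/(49 + 46))) + (36033/((-102*(-58))) + 12507/26796)) = 1/((-31 + (24 + 1/95)) + (36033/5916 + 12507*(1/26796))) = 1/((-31 + (24 + 1/95)) + (36033*(1/5916) + 379/812)) = 1/((-31 + 2281/95) + (12011/1972 + 379/812)) = 1/(-664/95 + 22630/3451) = 1/(-141614/327845) = -327845/141614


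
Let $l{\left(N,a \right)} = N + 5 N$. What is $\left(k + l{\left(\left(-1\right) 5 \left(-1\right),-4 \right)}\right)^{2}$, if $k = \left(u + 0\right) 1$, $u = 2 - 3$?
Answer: $841$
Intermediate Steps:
$u = -1$ ($u = 2 - 3 = -1$)
$l{\left(N,a \right)} = 6 N$
$k = -1$ ($k = \left(-1 + 0\right) 1 = \left(-1\right) 1 = -1$)
$\left(k + l{\left(\left(-1\right) 5 \left(-1\right),-4 \right)}\right)^{2} = \left(-1 + 6 \left(-1\right) 5 \left(-1\right)\right)^{2} = \left(-1 + 6 \left(\left(-5\right) \left(-1\right)\right)\right)^{2} = \left(-1 + 6 \cdot 5\right)^{2} = \left(-1 + 30\right)^{2} = 29^{2} = 841$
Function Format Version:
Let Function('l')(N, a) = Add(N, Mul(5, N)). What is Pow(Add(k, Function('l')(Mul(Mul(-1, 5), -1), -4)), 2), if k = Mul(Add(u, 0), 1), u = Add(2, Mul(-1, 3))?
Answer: 841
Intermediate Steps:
u = -1 (u = Add(2, -3) = -1)
Function('l')(N, a) = Mul(6, N)
k = -1 (k = Mul(Add(-1, 0), 1) = Mul(-1, 1) = -1)
Pow(Add(k, Function('l')(Mul(Mul(-1, 5), -1), -4)), 2) = Pow(Add(-1, Mul(6, Mul(Mul(-1, 5), -1))), 2) = Pow(Add(-1, Mul(6, Mul(-5, -1))), 2) = Pow(Add(-1, Mul(6, 5)), 2) = Pow(Add(-1, 30), 2) = Pow(29, 2) = 841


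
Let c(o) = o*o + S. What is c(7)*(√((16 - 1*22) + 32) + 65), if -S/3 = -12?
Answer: 5525 + 85*√26 ≈ 5958.4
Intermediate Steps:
S = 36 (S = -3*(-12) = 36)
c(o) = 36 + o² (c(o) = o*o + 36 = o² + 36 = 36 + o²)
c(7)*(√((16 - 1*22) + 32) + 65) = (36 + 7²)*(√((16 - 1*22) + 32) + 65) = (36 + 49)*(√((16 - 22) + 32) + 65) = 85*(√(-6 + 32) + 65) = 85*(√26 + 65) = 85*(65 + √26) = 5525 + 85*√26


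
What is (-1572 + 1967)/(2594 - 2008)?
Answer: 395/586 ≈ 0.67406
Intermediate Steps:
(-1572 + 1967)/(2594 - 2008) = 395/586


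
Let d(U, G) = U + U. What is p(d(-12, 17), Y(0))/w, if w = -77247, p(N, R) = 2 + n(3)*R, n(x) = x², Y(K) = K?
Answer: -2/77247 ≈ -2.5891e-5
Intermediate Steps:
d(U, G) = 2*U
p(N, R) = 2 + 9*R (p(N, R) = 2 + 3²*R = 2 + 9*R)
p(d(-12, 17), Y(0))/w = (2 + 9*0)/(-77247) = (2 + 0)*(-1/77247) = 2*(-1/77247) = -2/77247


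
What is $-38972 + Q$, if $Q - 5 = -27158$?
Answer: $-66125$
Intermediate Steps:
$Q = -27153$ ($Q = 5 - 27158 = -27153$)
$-38972 + Q = -38972 - 27153 = -66125$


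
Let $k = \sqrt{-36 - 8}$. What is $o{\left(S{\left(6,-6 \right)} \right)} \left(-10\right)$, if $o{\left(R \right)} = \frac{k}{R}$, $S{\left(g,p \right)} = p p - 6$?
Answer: $- \frac{2 i \sqrt{11}}{3} \approx - 2.2111 i$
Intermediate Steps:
$S{\left(g,p \right)} = -6 + p^{2}$ ($S{\left(g,p \right)} = p^{2} - 6 = -6 + p^{2}$)
$k = 2 i \sqrt{11}$ ($k = \sqrt{-44} = 2 i \sqrt{11} \approx 6.6332 i$)
$o{\left(R \right)} = \frac{2 i \sqrt{11}}{R}$
$o{\left(S{\left(6,-6 \right)} \right)} \left(-10\right) = \frac{2 i \sqrt{11}}{-6 + \left(-6\right)^{2}} \left(-10\right) = \frac{2 i \sqrt{11}}{-6 + 36} \left(-10\right) = \frac{2 i \sqrt{11}}{30} \left(-10\right) = 2 i \sqrt{11} \cdot \frac{1}{30} \left(-10\right) = \frac{i \sqrt{11}}{15} \left(-10\right) = - \frac{2 i \sqrt{11}}{3}$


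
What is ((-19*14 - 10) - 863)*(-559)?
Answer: 636701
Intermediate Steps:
((-19*14 - 10) - 863)*(-559) = ((-266 - 10) - 863)*(-559) = (-276 - 863)*(-559) = -1139*(-559) = 636701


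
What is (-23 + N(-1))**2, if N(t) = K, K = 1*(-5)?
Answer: 784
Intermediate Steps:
K = -5
N(t) = -5
(-23 + N(-1))**2 = (-23 - 5)**2 = (-28)**2 = 784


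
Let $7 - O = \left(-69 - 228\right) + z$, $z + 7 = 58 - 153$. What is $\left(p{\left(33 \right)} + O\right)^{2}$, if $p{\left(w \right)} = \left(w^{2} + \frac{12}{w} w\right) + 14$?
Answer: $2313441$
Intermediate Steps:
$p{\left(w \right)} = 26 + w^{2}$ ($p{\left(w \right)} = \left(w^{2} + 12\right) + 14 = \left(12 + w^{2}\right) + 14 = 26 + w^{2}$)
$z = -102$ ($z = -7 + \left(58 - 153\right) = -7 - 95 = -102$)
$O = 406$ ($O = 7 - \left(\left(-69 - 228\right) - 102\right) = 7 - \left(-297 - 102\right) = 7 - -399 = 7 + 399 = 406$)
$\left(p{\left(33 \right)} + O\right)^{2} = \left(\left(26 + 33^{2}\right) + 406\right)^{2} = \left(\left(26 + 1089\right) + 406\right)^{2} = \left(1115 + 406\right)^{2} = 1521^{2} = 2313441$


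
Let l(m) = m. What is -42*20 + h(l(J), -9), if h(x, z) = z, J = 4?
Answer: -849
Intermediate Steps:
-42*20 + h(l(J), -9) = -42*20 - 9 = -840 - 9 = -849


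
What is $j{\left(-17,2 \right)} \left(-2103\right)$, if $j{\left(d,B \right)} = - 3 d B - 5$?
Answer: $-203991$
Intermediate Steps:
$j{\left(d,B \right)} = -5 - 3 B d$ ($j{\left(d,B \right)} = - 3 B d - 5 = -5 - 3 B d$)
$j{\left(-17,2 \right)} \left(-2103\right) = \left(-5 - 6 \left(-17\right)\right) \left(-2103\right) = \left(-5 + 102\right) \left(-2103\right) = 97 \left(-2103\right) = -203991$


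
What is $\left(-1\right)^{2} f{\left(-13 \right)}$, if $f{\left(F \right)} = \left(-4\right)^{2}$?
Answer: $16$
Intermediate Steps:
$f{\left(F \right)} = 16$
$\left(-1\right)^{2} f{\left(-13 \right)} = \left(-1\right)^{2} \cdot 16 = 1 \cdot 16 = 16$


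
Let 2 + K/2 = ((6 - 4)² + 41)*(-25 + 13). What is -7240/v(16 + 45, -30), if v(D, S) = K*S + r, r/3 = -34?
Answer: -3620/16209 ≈ -0.22333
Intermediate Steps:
r = -102 (r = 3*(-34) = -102)
K = -1084 (K = -4 + 2*(((6 - 4)² + 41)*(-25 + 13)) = -4 + 2*((2² + 41)*(-12)) = -4 + 2*((4 + 41)*(-12)) = -4 + 2*(45*(-12)) = -4 + 2*(-540) = -4 - 1080 = -1084)
v(D, S) = -102 - 1084*S (v(D, S) = -1084*S - 102 = -102 - 1084*S)
-7240/v(16 + 45, -30) = -7240/(-102 - 1084*(-30)) = -7240/(-102 + 32520) = -7240/32418 = -7240*1/32418 = -3620/16209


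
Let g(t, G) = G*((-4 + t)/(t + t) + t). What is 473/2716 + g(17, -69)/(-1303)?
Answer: 65855305/60162116 ≈ 1.0946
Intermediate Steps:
g(t, G) = G*(t + (-4 + t)/(2*t)) (g(t, G) = G*((-4 + t)/((2*t)) + t) = G*((-4 + t)*(1/(2*t)) + t) = G*((-4 + t)/(2*t) + t) = G*(t + (-4 + t)/(2*t)))
473/2716 + g(17, -69)/(-1303) = 473/2716 + ((½)*(-69) - 69*17 - 2*(-69)/17)/(-1303) = 473*(1/2716) + (-69/2 - 1173 - 2*(-69)*1/17)*(-1/1303) = 473/2716 + (-69/2 - 1173 + 138/17)*(-1/1303) = 473/2716 - 40779/34*(-1/1303) = 473/2716 + 40779/44302 = 65855305/60162116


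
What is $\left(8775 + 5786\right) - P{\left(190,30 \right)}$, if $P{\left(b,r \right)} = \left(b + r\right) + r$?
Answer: $14311$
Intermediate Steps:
$P{\left(b,r \right)} = b + 2 r$
$\left(8775 + 5786\right) - P{\left(190,30 \right)} = \left(8775 + 5786\right) - \left(190 + 2 \cdot 30\right) = 14561 - \left(190 + 60\right) = 14561 - 250 = 14311$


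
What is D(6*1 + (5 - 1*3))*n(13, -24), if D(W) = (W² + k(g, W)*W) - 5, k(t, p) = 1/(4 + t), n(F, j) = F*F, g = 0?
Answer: 10309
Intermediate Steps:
n(F, j) = F²
D(W) = -5 + W² + W/4 (D(W) = (W² + W/(4 + 0)) - 5 = (W² + W/4) - 5 = -5 + W² + W/4)
D(6*1 + (5 - 1*3))*n(13, -24) = (-5 + (6*1 + (5 - 1*3))² + (6*1 + (5 - 1*3))/4)*13² = (-5 + (6 + (5 - 3))² + (6 + (5 - 3))/4)*169 = (-5 + (6 + 2)² + (6 + 2)/4)*169 = (-5 + 8² + (¼)*8)*169 = (-5 + 64 + 2)*169 = 61*169 = 10309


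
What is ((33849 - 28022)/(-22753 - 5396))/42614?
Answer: -5827/1199541486 ≈ -4.8577e-6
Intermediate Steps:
((33849 - 28022)/(-22753 - 5396))/42614 = (5827/(-28149))*(1/42614) = (5827*(-1/28149))*(1/42614) = -5827/28149*1/42614 = -5827/1199541486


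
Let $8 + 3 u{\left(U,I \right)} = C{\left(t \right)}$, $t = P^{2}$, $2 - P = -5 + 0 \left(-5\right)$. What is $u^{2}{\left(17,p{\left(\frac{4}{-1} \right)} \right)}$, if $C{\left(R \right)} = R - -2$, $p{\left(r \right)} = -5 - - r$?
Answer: $\frac{1849}{9} \approx 205.44$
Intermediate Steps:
$P = 7$ ($P = 2 - \left(-5 + 0 \left(-5\right)\right) = 2 - \left(-5 + 0\right) = 2 - -5 = 2 + 5 = 7$)
$t = 49$ ($t = 7^{2} = 49$)
$p{\left(r \right)} = -5 + r$
$C{\left(R \right)} = 2 + R$ ($C{\left(R \right)} = R + 2 = 2 + R$)
$u{\left(U,I \right)} = \frac{43}{3}$ ($u{\left(U,I \right)} = - \frac{8}{3} + \frac{2 + 49}{3} = - \frac{8}{3} + \frac{1}{3} \cdot 51 = - \frac{8}{3} + 17 = \frac{43}{3}$)
$u^{2}{\left(17,p{\left(\frac{4}{-1} \right)} \right)} = \left(\frac{43}{3}\right)^{2} = \frac{1849}{9}$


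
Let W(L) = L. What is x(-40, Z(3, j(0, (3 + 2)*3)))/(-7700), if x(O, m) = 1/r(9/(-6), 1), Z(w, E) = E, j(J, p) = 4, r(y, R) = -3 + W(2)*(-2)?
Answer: 1/53900 ≈ 1.8553e-5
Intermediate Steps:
r(y, R) = -7 (r(y, R) = -3 + 2*(-2) = -3 - 4 = -7)
x(O, m) = -1/7 (x(O, m) = 1/(-7) = -1/7)
x(-40, Z(3, j(0, (3 + 2)*3)))/(-7700) = -1/7/(-7700) = -1/7*(-1/7700) = 1/53900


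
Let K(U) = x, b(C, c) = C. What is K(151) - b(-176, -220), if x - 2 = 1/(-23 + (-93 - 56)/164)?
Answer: 697774/3921 ≈ 177.96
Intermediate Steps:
x = 7678/3921 (x = 2 + 1/(-23 + (-93 - 56)/164) = 2 + 1/(-23 - 149*1/164) = 2 + 1/(-23 - 149/164) = 2 + 1/(-3921/164) = 2 - 164/3921 = 7678/3921 ≈ 1.9582)
K(U) = 7678/3921
K(151) - b(-176, -220) = 7678/3921 - 1*(-176) = 7678/3921 + 176 = 697774/3921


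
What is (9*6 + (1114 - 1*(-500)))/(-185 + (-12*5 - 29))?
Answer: -834/137 ≈ -6.0876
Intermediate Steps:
(9*6 + (1114 - 1*(-500)))/(-185 + (-12*5 - 29)) = (54 + (1114 + 500))/(-185 + (-60 - 29)) = (54 + 1614)/(-185 - 89) = 1668/(-274) = 1668*(-1/274) = -834/137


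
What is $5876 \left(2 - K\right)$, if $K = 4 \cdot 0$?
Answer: $11752$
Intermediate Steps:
$K = 0$
$5876 \left(2 - K\right) = 5876 \left(2 - 0\right) = 5876 \left(2 + 0\right) = 5876 \cdot 2 = 11752$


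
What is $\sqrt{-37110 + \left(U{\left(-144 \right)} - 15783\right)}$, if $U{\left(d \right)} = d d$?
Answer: $9 i \sqrt{397} \approx 179.32 i$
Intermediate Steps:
$U{\left(d \right)} = d^{2}$
$\sqrt{-37110 + \left(U{\left(-144 \right)} - 15783\right)} = \sqrt{-37110 + \left(\left(-144\right)^{2} - 15783\right)} = \sqrt{-37110 + \left(20736 - 15783\right)} = \sqrt{-37110 + 4953} = \sqrt{-32157} = 9 i \sqrt{397}$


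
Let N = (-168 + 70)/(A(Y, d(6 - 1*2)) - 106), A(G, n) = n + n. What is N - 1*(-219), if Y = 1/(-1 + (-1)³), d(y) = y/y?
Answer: 11437/52 ≈ 219.94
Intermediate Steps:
d(y) = 1
Y = -½ (Y = 1/(-1 - 1) = 1/(-2) = -½ ≈ -0.50000)
A(G, n) = 2*n
N = 49/52 (N = (-168 + 70)/(2*1 - 106) = -98/(2 - 106) = -98/(-104) = -98*(-1/104) = 49/52 ≈ 0.94231)
N - 1*(-219) = 49/52 - 1*(-219) = 49/52 + 219 = 11437/52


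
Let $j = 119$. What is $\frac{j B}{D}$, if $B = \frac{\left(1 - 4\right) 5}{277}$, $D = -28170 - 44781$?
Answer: $\frac{595}{6735809} \approx 8.8334 \cdot 10^{-5}$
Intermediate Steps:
$D = -72951$ ($D = -28170 - 44781 = -72951$)
$B = - \frac{15}{277}$ ($B = \left(-3\right) 5 \cdot \frac{1}{277} = \left(-15\right) \frac{1}{277} = - \frac{15}{277} \approx -0.054152$)
$\frac{j B}{D} = \frac{119 \left(- \frac{15}{277}\right)}{-72951} = \left(- \frac{1785}{277}\right) \left(- \frac{1}{72951}\right) = \frac{595}{6735809}$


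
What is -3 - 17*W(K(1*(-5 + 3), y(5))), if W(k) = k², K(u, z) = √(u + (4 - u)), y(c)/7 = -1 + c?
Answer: -71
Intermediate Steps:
y(c) = -7 + 7*c (y(c) = 7*(-1 + c) = -7 + 7*c)
K(u, z) = 2 (K(u, z) = √4 = 2)
-3 - 17*W(K(1*(-5 + 3), y(5))) = -3 - 17*2² = -3 - 17*4 = -3 - 68 = -71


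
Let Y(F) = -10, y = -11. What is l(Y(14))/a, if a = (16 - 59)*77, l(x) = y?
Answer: 1/301 ≈ 0.0033223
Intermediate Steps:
l(x) = -11
a = -3311 (a = -43*77 = -3311)
l(Y(14))/a = -11/(-3311) = -11*(-1/3311) = 1/301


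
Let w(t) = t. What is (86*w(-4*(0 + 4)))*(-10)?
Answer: 13760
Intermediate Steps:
(86*w(-4*(0 + 4)))*(-10) = (86*(-4*(0 + 4)))*(-10) = (86*(-4*4))*(-10) = (86*(-16))*(-10) = -1376*(-10) = 13760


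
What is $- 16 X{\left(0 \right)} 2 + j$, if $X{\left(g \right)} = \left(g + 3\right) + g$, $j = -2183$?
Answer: $-2279$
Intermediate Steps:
$X{\left(g \right)} = 3 + 2 g$ ($X{\left(g \right)} = \left(3 + g\right) + g = 3 + 2 g$)
$- 16 X{\left(0 \right)} 2 + j = - 16 \left(3 + 2 \cdot 0\right) 2 - 2183 = - 16 \left(3 + 0\right) 2 - 2183 = \left(-16\right) 3 \cdot 2 - 2183 = \left(-48\right) 2 - 2183 = -96 - 2183 = -2279$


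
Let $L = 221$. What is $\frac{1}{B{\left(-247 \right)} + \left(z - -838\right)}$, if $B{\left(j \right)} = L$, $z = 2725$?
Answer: $\frac{1}{3784} \approx 0.00026427$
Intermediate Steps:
$B{\left(j \right)} = 221$
$\frac{1}{B{\left(-247 \right)} + \left(z - -838\right)} = \frac{1}{221 + \left(2725 - -838\right)} = \frac{1}{221 + \left(2725 + 838\right)} = \frac{1}{221 + 3563} = \frac{1}{3784}$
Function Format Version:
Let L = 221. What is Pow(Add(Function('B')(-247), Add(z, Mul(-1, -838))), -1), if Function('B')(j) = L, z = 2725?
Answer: Rational(1, 3784) ≈ 0.00026427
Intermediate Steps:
Function('B')(j) = 221
Pow(Add(Function('B')(-247), Add(z, Mul(-1, -838))), -1) = Pow(Add(221, Add(2725, Mul(-1, -838))), -1) = Pow(Add(221, Add(2725, 838)), -1) = Pow(Add(221, 3563), -1) = Pow(3784, -1) = Rational(1, 3784)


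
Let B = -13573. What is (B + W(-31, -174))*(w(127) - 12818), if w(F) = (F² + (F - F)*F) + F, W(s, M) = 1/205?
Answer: -9566111232/205 ≈ -4.6664e+7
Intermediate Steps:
W(s, M) = 1/205
w(F) = F + F² (w(F) = (F² + 0*F) + F = (F² + 0) + F = F² + F = F + F²)
(B + W(-31, -174))*(w(127) - 12818) = (-13573 + 1/205)*(127*(1 + 127) - 12818) = -2782464*(127*128 - 12818)/205 = -2782464*(16256 - 12818)/205 = -2782464/205*3438 = -9566111232/205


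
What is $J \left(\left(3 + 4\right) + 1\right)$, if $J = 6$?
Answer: $48$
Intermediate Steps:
$J \left(\left(3 + 4\right) + 1\right) = 6 \left(\left(3 + 4\right) + 1\right) = 6 \left(7 + 1\right) = 6 \cdot 8 = 48$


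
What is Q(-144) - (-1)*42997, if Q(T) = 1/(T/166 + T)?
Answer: 516995845/12024 ≈ 42997.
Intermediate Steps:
Q(T) = 166/(167*T) (Q(T) = 1/(T*(1/166) + T) = 1/(T/166 + T) = 1/(167*T/166) = 166/(167*T))
Q(-144) - (-1)*42997 = (166/167)/(-144) - (-1)*42997 = (166/167)*(-1/144) - 1*(-42997) = -83/12024 + 42997 = 516995845/12024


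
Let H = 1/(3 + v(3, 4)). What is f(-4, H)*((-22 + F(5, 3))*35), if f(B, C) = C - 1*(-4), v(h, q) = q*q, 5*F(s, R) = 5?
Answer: -56595/19 ≈ -2978.7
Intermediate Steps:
F(s, R) = 1 (F(s, R) = (⅕)*5 = 1)
v(h, q) = q²
H = 1/19 (H = 1/(3 + 4²) = 1/(3 + 16) = 1/19 ≈ 0.052632)
f(B, C) = 4 + C (f(B, C) = C + 4 = 4 + C)
f(-4, H)*((-22 + F(5, 3))*35) = (4 + 1/19)*((-22 + 1)*35) = 77*(-21*35)/19 = (77/19)*(-735) = -56595/19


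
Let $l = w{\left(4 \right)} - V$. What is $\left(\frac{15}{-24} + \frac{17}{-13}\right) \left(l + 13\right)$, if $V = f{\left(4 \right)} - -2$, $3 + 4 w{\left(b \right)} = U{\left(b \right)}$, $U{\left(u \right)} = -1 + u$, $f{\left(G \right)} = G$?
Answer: $- \frac{1407}{104} \approx -13.529$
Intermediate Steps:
$w{\left(b \right)} = -1 + \frac{b}{4}$ ($w{\left(b \right)} = - \frac{3}{4} + \frac{-1 + b}{4} = - \frac{3}{4} + \left(- \frac{1}{4} + \frac{b}{4}\right) = -1 + \frac{b}{4}$)
$V = 6$ ($V = 4 - -2 = 4 + 2 = 6$)
$l = -6$ ($l = \left(-1 + \frac{1}{4} \cdot 4\right) - 6 = \left(-1 + 1\right) - 6 = 0 - 6 = -6$)
$\left(\frac{15}{-24} + \frac{17}{-13}\right) \left(l + 13\right) = \left(\frac{15}{-24} + \frac{17}{-13}\right) \left(-6 + 13\right) = \left(15 \left(- \frac{1}{24}\right) + 17 \left(- \frac{1}{13}\right)\right) 7 = \left(- \frac{5}{8} - \frac{17}{13}\right) 7 = \left(- \frac{201}{104}\right) 7 = - \frac{1407}{104}$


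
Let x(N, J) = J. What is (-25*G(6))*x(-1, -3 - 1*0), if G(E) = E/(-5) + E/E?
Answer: -15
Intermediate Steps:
G(E) = 1 - E/5 (G(E) = E*(-⅕) + 1 = -E/5 + 1 = 1 - E/5)
(-25*G(6))*x(-1, -3 - 1*0) = (-25*(1 - ⅕*6))*(-3 - 1*0) = (-25*(1 - 6/5))*(-3 + 0) = -25*(-⅕)*(-3) = 5*(-3) = -15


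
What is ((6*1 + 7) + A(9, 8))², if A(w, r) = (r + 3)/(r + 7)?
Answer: 42436/225 ≈ 188.60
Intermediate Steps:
A(w, r) = (3 + r)/(7 + r)
((6*1 + 7) + A(9, 8))² = ((6*1 + 7) + (3 + 8)/(7 + 8))² = ((6 + 7) + 11/15)² = (13 + (1/15)*11)² = (13 + 11/15)² = (206/15)² = 42436/225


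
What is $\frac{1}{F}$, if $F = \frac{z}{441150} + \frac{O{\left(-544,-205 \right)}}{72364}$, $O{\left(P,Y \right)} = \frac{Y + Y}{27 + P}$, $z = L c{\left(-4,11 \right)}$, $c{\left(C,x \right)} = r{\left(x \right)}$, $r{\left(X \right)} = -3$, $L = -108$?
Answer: $\frac{1375365561350}{1025201701} \approx 1341.6$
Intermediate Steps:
$c{\left(C,x \right)} = -3$
$z = 324$ ($z = \left(-108\right) \left(-3\right) = 324$)
$O{\left(P,Y \right)} = \frac{2 Y}{27 + P}$
$F = \frac{1025201701}{1375365561350}$ ($F = \frac{324}{441150} + \frac{2 \left(-205\right) \frac{1}{27 - 544}}{72364} = 324 \cdot \frac{1}{441150} + 2 \left(-205\right) \frac{1}{-517} \cdot \frac{1}{72364} = \frac{54}{73525} + 2 \left(-205\right) \left(- \frac{1}{517}\right) \frac{1}{72364} = \frac{54}{73525} + \frac{410}{517} \cdot \frac{1}{72364} = \frac{54}{73525} + \frac{205}{18706094} = \frac{1025201701}{1375365561350} \approx 0.0007454$)
$\frac{1}{F} = \frac{1}{\frac{1025201701}{1375365561350}} = \frac{1375365561350}{1025201701}$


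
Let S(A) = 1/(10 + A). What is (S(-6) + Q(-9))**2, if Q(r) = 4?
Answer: 289/16 ≈ 18.063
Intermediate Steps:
(S(-6) + Q(-9))**2 = (1/(10 - 6) + 4)**2 = (1/4 + 4)**2 = (17/4)**2 = 289/16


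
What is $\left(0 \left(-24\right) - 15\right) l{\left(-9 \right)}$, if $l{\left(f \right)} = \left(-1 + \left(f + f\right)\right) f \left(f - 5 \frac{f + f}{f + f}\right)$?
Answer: $35910$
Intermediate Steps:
$l{\left(f \right)} = f \left(-1 + 2 f\right) \left(-5 + f\right)$ ($l{\left(f \right)} = \left(-1 + 2 f\right) f \left(f - 5 \frac{2 f}{2 f}\right) = f \left(-1 + 2 f\right) \left(f - 5 \cdot 2 f \frac{1}{2 f}\right) = f \left(-1 + 2 f\right) \left(f - 5\right) = f \left(-1 + 2 f\right) \left(-5 + f\right)$)
$\left(0 \left(-24\right) - 15\right) l{\left(-9 \right)} = \left(0 \left(-24\right) - 15\right) \left(- 9 \left(5 - -99 + 2 \left(-9\right)^{2}\right)\right) = \left(0 - 15\right) \left(- 9 \left(5 + 99 + 2 \cdot 81\right)\right) = - 15 \left(- 9 \left(5 + 99 + 162\right)\right) = - 15 \left(\left(-9\right) 266\right) = \left(-15\right) \left(-2394\right) = 35910$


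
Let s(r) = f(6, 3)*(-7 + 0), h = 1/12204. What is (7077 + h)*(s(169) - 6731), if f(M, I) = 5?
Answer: -292181959547/6102 ≈ -4.7883e+7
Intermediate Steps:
h = 1/12204 ≈ 8.1940e-5
s(r) = -35 (s(r) = 5*(-7 + 0) = 5*(-7) = -35)
(7077 + h)*(s(169) - 6731) = (7077 + 1/12204)*(-35 - 6731) = (86367709/12204)*(-6766) = -292181959547/6102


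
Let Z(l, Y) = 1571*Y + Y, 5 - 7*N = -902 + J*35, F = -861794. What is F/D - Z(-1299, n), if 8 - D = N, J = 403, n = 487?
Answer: -5076408907/6627 ≈ -7.6602e+5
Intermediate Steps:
N = -13198/7 (N = 5/7 - (-902 + 403*35)/7 = 5/7 - (-902 + 14105)/7 = 5/7 - 1/7*13203 = 5/7 - 13203/7 = -13198/7 ≈ -1885.4)
D = 13254/7 (D = 8 - 1*(-13198/7) = 8 + 13198/7 = 13254/7 ≈ 1893.4)
Z(l, Y) = 1572*Y
F/D - Z(-1299, n) = -861794/13254/7 - 1572*487 = -861794*7/13254 - 1*765564 = -3016279/6627 - 765564 = -5076408907/6627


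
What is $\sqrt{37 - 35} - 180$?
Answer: $-180 + \sqrt{2} \approx -178.59$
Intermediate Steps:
$\sqrt{37 - 35} - 180 = \sqrt{2} - 180 = -180 + \sqrt{2}$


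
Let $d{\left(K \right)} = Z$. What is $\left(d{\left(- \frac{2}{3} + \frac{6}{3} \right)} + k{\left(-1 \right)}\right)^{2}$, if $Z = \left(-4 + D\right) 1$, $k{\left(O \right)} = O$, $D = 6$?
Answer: $1$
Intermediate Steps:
$Z = 2$ ($Z = \left(-4 + 6\right) 1 = 2 \cdot 1 = 2$)
$d{\left(K \right)} = 2$
$\left(d{\left(- \frac{2}{3} + \frac{6}{3} \right)} + k{\left(-1 \right)}\right)^{2} = \left(2 - 1\right)^{2} = 1^{2} = 1$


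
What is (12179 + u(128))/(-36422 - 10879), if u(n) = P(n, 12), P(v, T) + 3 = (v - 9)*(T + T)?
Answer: -15032/47301 ≈ -0.31779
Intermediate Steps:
P(v, T) = -3 + 2*T*(-9 + v) (P(v, T) = -3 + (v - 9)*(T + T) = -3 + (-9 + v)*(2*T) = -3 + 2*T*(-9 + v))
u(n) = -219 + 24*n (u(n) = -3 - 18*12 + 2*12*n = -3 - 216 + 24*n = -219 + 24*n)
(12179 + u(128))/(-36422 - 10879) = (12179 + (-219 + 24*128))/(-36422 - 10879) = (12179 + (-219 + 3072))/(-47301) = (12179 + 2853)*(-1/47301) = 15032*(-1/47301) = -15032/47301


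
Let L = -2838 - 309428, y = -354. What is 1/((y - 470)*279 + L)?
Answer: -1/542162 ≈ -1.8445e-6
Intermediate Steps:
L = -312266
1/((y - 470)*279 + L) = 1/((-354 - 470)*279 - 312266) = 1/(-824*279 - 312266) = 1/(-229896 - 312266) = 1/(-542162) = -1/542162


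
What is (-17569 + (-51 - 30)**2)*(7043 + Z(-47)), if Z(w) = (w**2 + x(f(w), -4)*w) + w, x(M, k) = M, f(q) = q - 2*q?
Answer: -77011968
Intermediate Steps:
f(q) = -q
Z(w) = w (Z(w) = (w**2 + (-w)*w) + w = (w**2 - w**2) + w = 0 + w = w)
(-17569 + (-51 - 30)**2)*(7043 + Z(-47)) = (-17569 + (-51 - 30)**2)*(7043 - 47) = (-17569 + (-81)**2)*6996 = (-17569 + 6561)*6996 = -11008*6996 = -77011968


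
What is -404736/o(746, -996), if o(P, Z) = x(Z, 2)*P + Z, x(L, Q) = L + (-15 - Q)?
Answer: 202368/378347 ≈ 0.53487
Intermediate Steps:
x(L, Q) = -15 + L - Q
o(P, Z) = Z + P*(-17 + Z) (o(P, Z) = (-15 + Z - 1*2)*P + Z = (-15 + Z - 2)*P + Z = (-17 + Z)*P + Z = P*(-17 + Z) + Z = Z + P*(-17 + Z))
-404736/o(746, -996) = -404736/(-996 + 746*(-17 - 996)) = -404736/(-996 + 746*(-1013)) = -404736/(-996 - 755698) = -404736/(-756694) = -404736*(-1/756694) = 202368/378347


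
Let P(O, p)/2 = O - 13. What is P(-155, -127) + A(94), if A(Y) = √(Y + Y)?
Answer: -336 + 2*√47 ≈ -322.29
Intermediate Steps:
P(O, p) = -26 + 2*O (P(O, p) = 2*(O - 13) = 2*(-13 + O) = -26 + 2*O)
A(Y) = √2*√Y (A(Y) = √(2*Y) = √2*√Y)
P(-155, -127) + A(94) = (-26 + 2*(-155)) + √2*√94 = (-26 - 310) + 2*√47 = -336 + 2*√47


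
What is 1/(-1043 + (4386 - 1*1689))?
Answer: 1/1654 ≈ 0.00060460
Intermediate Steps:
1/(-1043 + (4386 - 1*1689)) = 1/(-1043 + (4386 - 1689)) = 1/(-1043 + 2697) = 1/1654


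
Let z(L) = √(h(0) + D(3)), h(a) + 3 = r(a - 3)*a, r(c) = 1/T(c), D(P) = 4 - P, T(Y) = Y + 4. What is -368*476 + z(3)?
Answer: -175168 + I*√2 ≈ -1.7517e+5 + 1.4142*I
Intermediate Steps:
T(Y) = 4 + Y
r(c) = 1/(4 + c)
h(a) = -3 + a/(1 + a) (h(a) = -3 + a/(4 + (a - 3)) = -3 + a/(4 + (-3 + a)) = -3 + a/(1 + a))
z(L) = I*√2 (z(L) = √((-3 - 2*0)/(1 + 0) + (4 - 1*3)) = √((-3 + 0)/1 + (4 - 3)) = √(1*(-3) + 1) = √(-3 + 1) = √(-2) = I*√2)
-368*476 + z(3) = -368*476 + I*√2 = -175168 + I*√2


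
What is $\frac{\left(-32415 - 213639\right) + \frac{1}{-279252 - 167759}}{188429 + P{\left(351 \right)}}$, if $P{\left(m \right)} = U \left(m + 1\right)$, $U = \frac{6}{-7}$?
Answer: $- \frac{769921912165}{588664762801} \approx -1.3079$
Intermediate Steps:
$U = - \frac{6}{7}$ ($U = 6 \left(- \frac{1}{7}\right) = - \frac{6}{7} \approx -0.85714$)
$P{\left(m \right)} = - \frac{6}{7} - \frac{6 m}{7}$ ($P{\left(m \right)} = - \frac{6 \left(m + 1\right)}{7} = - \frac{6 \left(1 + m\right)}{7} = - \frac{6}{7} - \frac{6 m}{7}$)
$\frac{\left(-32415 - 213639\right) + \frac{1}{-279252 - 167759}}{188429 + P{\left(351 \right)}} = \frac{\left(-32415 - 213639\right) + \frac{1}{-279252 - 167759}}{188429 - \frac{2112}{7}} = \frac{\left(-32415 - 213639\right) + \frac{1}{-447011}}{188429 - \frac{2112}{7}} = \frac{-246054 - \frac{1}{447011}}{188429 - \frac{2112}{7}} = - \frac{109988844595}{447011 \cdot \frac{1316891}{7}} = \left(- \frac{109988844595}{447011}\right) \frac{7}{1316891} = - \frac{769921912165}{588664762801}$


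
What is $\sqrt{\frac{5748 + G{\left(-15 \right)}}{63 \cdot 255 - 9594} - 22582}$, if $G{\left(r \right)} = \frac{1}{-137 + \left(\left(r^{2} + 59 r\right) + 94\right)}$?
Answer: $\frac{i \sqrt{51922579487332811}}{1516371} \approx 150.27 i$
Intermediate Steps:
$G{\left(r \right)} = \frac{1}{-43 + r^{2} + 59 r}$ ($G{\left(r \right)} = \frac{1}{-137 + \left(94 + r^{2} + 59 r\right)} = \frac{1}{-43 + r^{2} + 59 r}$)
$\sqrt{\frac{5748 + G{\left(-15 \right)}}{63 \cdot 255 - 9594} - 22582} = \sqrt{\frac{5748 + \frac{1}{-43 + \left(-15\right)^{2} + 59 \left(-15\right)}}{63 \cdot 255 - 9594} - 22582} = \sqrt{\frac{5748 + \frac{1}{-43 + 225 - 885}}{16065 - 9594} - 22582} = \sqrt{\frac{5748 + \frac{1}{-703}}{6471} - 22582} = \sqrt{\left(5748 - \frac{1}{703}\right) \frac{1}{6471} - 22582} = \sqrt{\frac{4040843}{703} \cdot \frac{1}{6471} - 22582} = \sqrt{\frac{4040843}{4549113} - 22582} = \sqrt{- \frac{102724028923}{4549113}} = \frac{i \sqrt{51922579487332811}}{1516371}$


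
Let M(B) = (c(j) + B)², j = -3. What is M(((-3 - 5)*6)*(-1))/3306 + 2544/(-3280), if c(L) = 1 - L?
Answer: 14333/338865 ≈ 0.042297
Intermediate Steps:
M(B) = (4 + B)² (M(B) = ((1 - 1*(-3)) + B)² = ((1 + 3) + B)² = (4 + B)²)
M(((-3 - 5)*6)*(-1))/3306 + 2544/(-3280) = (4 + ((-3 - 5)*6)*(-1))²/3306 + 2544/(-3280) = (4 - 8*6*(-1))²*(1/3306) + 2544*(-1/3280) = (4 - 48*(-1))²*(1/3306) - 159/205 = (4 + 48)²*(1/3306) - 159/205 = 52²*(1/3306) - 159/205 = 2704*(1/3306) - 159/205 = 1352/1653 - 159/205 = 14333/338865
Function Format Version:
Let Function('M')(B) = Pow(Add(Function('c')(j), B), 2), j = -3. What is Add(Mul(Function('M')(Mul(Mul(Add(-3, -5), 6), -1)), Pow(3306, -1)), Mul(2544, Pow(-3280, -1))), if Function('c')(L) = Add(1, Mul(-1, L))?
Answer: Rational(14333, 338865) ≈ 0.042297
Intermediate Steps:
Function('M')(B) = Pow(Add(4, B), 2) (Function('M')(B) = Pow(Add(Add(1, Mul(-1, -3)), B), 2) = Pow(Add(Add(1, 3), B), 2) = Pow(Add(4, B), 2))
Add(Mul(Function('M')(Mul(Mul(Add(-3, -5), 6), -1)), Pow(3306, -1)), Mul(2544, Pow(-3280, -1))) = Add(Mul(Pow(Add(4, Mul(Mul(Add(-3, -5), 6), -1)), 2), Pow(3306, -1)), Mul(2544, Pow(-3280, -1))) = Add(Mul(Pow(Add(4, Mul(Mul(-8, 6), -1)), 2), Rational(1, 3306)), Mul(2544, Rational(-1, 3280))) = Add(Mul(Pow(Add(4, Mul(-48, -1)), 2), Rational(1, 3306)), Rational(-159, 205)) = Add(Mul(Pow(Add(4, 48), 2), Rational(1, 3306)), Rational(-159, 205)) = Add(Mul(Pow(52, 2), Rational(1, 3306)), Rational(-159, 205)) = Add(Mul(2704, Rational(1, 3306)), Rational(-159, 205)) = Add(Rational(1352, 1653), Rational(-159, 205)) = Rational(14333, 338865)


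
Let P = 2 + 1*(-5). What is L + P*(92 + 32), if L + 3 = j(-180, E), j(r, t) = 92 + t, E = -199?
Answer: -482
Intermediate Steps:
P = -3 (P = 2 - 5 = -3)
L = -110 (L = -3 + (92 - 199) = -3 - 107 = -110)
L + P*(92 + 32) = -110 - 3*(92 + 32) = -110 - 3*124 = -110 - 372 = -482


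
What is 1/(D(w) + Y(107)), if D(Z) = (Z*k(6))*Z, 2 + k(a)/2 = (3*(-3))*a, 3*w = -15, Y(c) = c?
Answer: -1/2693 ≈ -0.00037133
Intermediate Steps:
w = -5 (w = (⅓)*(-15) = -5)
k(a) = -4 - 18*a (k(a) = -4 + 2*((3*(-3))*a) = -4 + 2*(-9*a) = -4 - 18*a)
D(Z) = -112*Z² (D(Z) = (Z*(-4 - 18*6))*Z = (Z*(-4 - 108))*Z = (Z*(-112))*Z = (-112*Z)*Z = -112*Z²)
1/(D(w) + Y(107)) = 1/(-112*(-5)² + 107) = 1/(-112*25 + 107) = 1/(-2800 + 107) = 1/(-2693) = -1/2693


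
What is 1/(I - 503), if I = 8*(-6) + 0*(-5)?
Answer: -1/551 ≈ -0.0018149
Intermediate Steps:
I = -48 (I = -48 + 0 = -48)
1/(I - 503) = 1/(-48 - 503) = 1/(-551) = -1/551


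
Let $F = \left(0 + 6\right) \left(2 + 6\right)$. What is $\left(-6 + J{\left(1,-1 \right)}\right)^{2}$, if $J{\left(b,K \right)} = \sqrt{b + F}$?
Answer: $1$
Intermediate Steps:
$F = 48$ ($F = 6 \cdot 8 = 48$)
$J{\left(b,K \right)} = \sqrt{48 + b}$ ($J{\left(b,K \right)} = \sqrt{b + 48} = \sqrt{48 + b}$)
$\left(-6 + J{\left(1,-1 \right)}\right)^{2} = \left(-6 + \sqrt{48 + 1}\right)^{2} = \left(-6 + \sqrt{49}\right)^{2} = \left(-6 + 7\right)^{2} = 1^{2} = 1$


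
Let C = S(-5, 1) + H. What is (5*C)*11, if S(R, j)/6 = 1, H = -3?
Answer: 165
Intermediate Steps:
S(R, j) = 6 (S(R, j) = 6*1 = 6)
C = 3 (C = 6 - 3 = 3)
(5*C)*11 = (5*3)*11 = 15*11 = 165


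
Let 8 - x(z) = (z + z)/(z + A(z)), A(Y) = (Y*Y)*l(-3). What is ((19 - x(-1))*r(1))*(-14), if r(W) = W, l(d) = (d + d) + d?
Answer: -784/5 ≈ -156.80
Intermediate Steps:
l(d) = 3*d (l(d) = 2*d + d = 3*d)
A(Y) = -9*Y² (A(Y) = (Y*Y)*(3*(-3)) = Y²*(-9) = -9*Y²)
x(z) = 8 - 2*z/(z - 9*z²) (x(z) = 8 - (z + z)/(z - 9*z²) = 8 - 2*z/(z - 9*z²))
((19 - x(-1))*r(1))*(-14) = ((19 - 6*(-1 + 12*(-1))/(-1 + 9*(-1)))*1)*(-14) = ((19 - 6*(-1 - 12)/(-1 - 9))*1)*(-14) = ((19 - 6*(-13)/(-10))*1)*(-14) = ((19 - 6*(-1)*(-13)/10)*1)*(-14) = ((19 - 1*39/5)*1)*(-14) = ((19 - 39/5)*1)*(-14) = ((56/5)*1)*(-14) = (56/5)*(-14) = -784/5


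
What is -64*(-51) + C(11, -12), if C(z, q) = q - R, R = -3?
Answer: 3255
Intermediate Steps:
C(z, q) = 3 + q (C(z, q) = q - 1*(-3) = q + 3 = 3 + q)
-64*(-51) + C(11, -12) = -64*(-51) + (3 - 12) = 3264 - 9 = 3255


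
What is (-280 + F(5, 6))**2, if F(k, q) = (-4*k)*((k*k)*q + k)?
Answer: 11424400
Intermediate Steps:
F(k, q) = -4*k*(k + q*k**2) (F(k, q) = (-4*k)*(k**2*q + k) = (-4*k)*(q*k**2 + k) = (-4*k)*(k + q*k**2) = -4*k*(k + q*k**2))
(-280 + F(5, 6))**2 = (-280 + 4*5**2*(-1 - 1*5*6))**2 = (-280 + 4*25*(-1 - 30))**2 = (-280 + 4*25*(-31))**2 = (-280 - 3100)**2 = (-3380)**2 = 11424400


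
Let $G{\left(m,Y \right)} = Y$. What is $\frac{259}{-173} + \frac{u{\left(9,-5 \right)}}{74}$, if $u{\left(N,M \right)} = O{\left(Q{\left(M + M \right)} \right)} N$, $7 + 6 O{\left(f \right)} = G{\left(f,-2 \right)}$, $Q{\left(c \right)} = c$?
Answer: $- \frac{43003}{25604} \approx -1.6795$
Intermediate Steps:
$O{\left(f \right)} = - \frac{3}{2}$ ($O{\left(f \right)} = - \frac{7}{6} + \frac{1}{6} \left(-2\right) = - \frac{7}{6} - \frac{1}{3} = - \frac{3}{2}$)
$u{\left(N,M \right)} = - \frac{3 N}{2}$
$\frac{259}{-173} + \frac{u{\left(9,-5 \right)}}{74} = \frac{259}{-173} + \frac{\left(- \frac{3}{2}\right) 9}{74} = 259 \left(- \frac{1}{173}\right) - \frac{27}{148} = - \frac{259}{173} - \frac{27}{148} = - \frac{43003}{25604}$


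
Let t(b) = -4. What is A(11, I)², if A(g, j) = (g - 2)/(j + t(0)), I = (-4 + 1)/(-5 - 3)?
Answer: 5184/841 ≈ 6.1641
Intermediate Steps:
I = 3/8 (I = -3/(-8) = -3*(-⅛) = 3/8 ≈ 0.37500)
A(g, j) = (-2 + g)/(-4 + j) (A(g, j) = (g - 2)/(j - 4) = (-2 + g)/(-4 + j))
A(11, I)² = ((-2 + 11)/(-4 + 3/8))² = (9/(-29/8))² = (-8/29*9)² = (-72/29)² = 5184/841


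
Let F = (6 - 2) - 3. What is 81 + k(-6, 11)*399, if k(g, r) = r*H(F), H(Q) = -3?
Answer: -13086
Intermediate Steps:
F = 1 (F = 4 - 3 = 1)
k(g, r) = -3*r (k(g, r) = r*(-3) = -3*r)
81 + k(-6, 11)*399 = 81 - 3*11*399 = 81 - 33*399 = 81 - 13167 = -13086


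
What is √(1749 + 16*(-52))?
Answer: √917 ≈ 30.282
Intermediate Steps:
√(1749 + 16*(-52)) = √(1749 - 832) = √917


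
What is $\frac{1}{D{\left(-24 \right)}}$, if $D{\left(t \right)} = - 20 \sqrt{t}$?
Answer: $\frac{i \sqrt{6}}{240} \approx 0.010206 i$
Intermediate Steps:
$\frac{1}{D{\left(-24 \right)}} = \frac{1}{\left(-20\right) \sqrt{-24}} = \frac{1}{\left(-20\right) 2 i \sqrt{6}} = \frac{1}{\left(-40\right) i \sqrt{6}} = \frac{i \sqrt{6}}{240}$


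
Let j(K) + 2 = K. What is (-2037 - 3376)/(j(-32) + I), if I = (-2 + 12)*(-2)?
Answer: 5413/54 ≈ 100.24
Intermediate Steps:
j(K) = -2 + K
I = -20 (I = 10*(-2) = -20)
(-2037 - 3376)/(j(-32) + I) = (-2037 - 3376)/((-2 - 32) - 20) = -5413/(-34 - 20) = -5413/(-54) = -5413*(-1/54) = 5413/54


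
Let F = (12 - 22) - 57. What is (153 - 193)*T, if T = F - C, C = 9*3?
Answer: 3760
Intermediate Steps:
C = 27
F = -67 (F = -10 - 57 = -67)
T = -94 (T = -67 - 1*27 = -67 - 27 = -94)
(153 - 193)*T = (153 - 193)*(-94) = -40*(-94) = 3760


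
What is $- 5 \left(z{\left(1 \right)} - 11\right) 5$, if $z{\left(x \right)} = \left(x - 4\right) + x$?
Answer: $325$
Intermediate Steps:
$z{\left(x \right)} = -4 + 2 x$ ($z{\left(x \right)} = \left(-4 + x\right) + x = -4 + 2 x$)
$- 5 \left(z{\left(1 \right)} - 11\right) 5 = - 5 \left(\left(-4 + 2 \cdot 1\right) - 11\right) 5 = - 5 \left(\left(-4 + 2\right) - 11\right) 5 = - 5 \left(-2 - 11\right) 5 = - 5 \left(\left(-13\right) 5\right) = \left(-5\right) \left(-65\right) = 325$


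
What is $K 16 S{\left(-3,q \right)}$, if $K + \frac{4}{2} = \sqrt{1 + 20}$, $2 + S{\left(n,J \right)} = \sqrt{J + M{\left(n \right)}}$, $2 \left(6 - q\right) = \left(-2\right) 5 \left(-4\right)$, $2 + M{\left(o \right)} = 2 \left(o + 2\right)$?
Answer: $16 \left(2 - \sqrt{21}\right) \left(2 - 3 i \sqrt{2}\right) \approx -82.642 + 175.31 i$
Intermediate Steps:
$M{\left(o \right)} = 2 + 2 o$ ($M{\left(o \right)} = -2 + 2 \left(o + 2\right) = -2 + 2 \left(2 + o\right) = -2 + \left(4 + 2 o\right) = 2 + 2 o$)
$q = -14$ ($q = 6 - \frac{\left(-2\right) 5 \left(-4\right)}{2} = 6 - \frac{\left(-10\right) \left(-4\right)}{2} = 6 - 20 = -14$)
$S{\left(n,J \right)} = -2 + \sqrt{2 + J + 2 n}$ ($S{\left(n,J \right)} = -2 + \sqrt{J + \left(2 + 2 n\right)} = -2 + \sqrt{2 + J + 2 n}$)
$K = -2 + \sqrt{21}$ ($K = -2 + \sqrt{1 + 20} = -2 + \sqrt{21} \approx 2.5826$)
$K 16 S{\left(-3,q \right)} = \left(-2 + \sqrt{21}\right) 16 \left(-2 + \sqrt{2 - 14 + 2 \left(-3\right)}\right) = \left(-32 + 16 \sqrt{21}\right) \left(-2 + \sqrt{2 - 14 - 6}\right) = \left(-32 + 16 \sqrt{21}\right) \left(-2 + \sqrt{-18}\right) = \left(-32 + 16 \sqrt{21}\right) \left(-2 + 3 i \sqrt{2}\right)$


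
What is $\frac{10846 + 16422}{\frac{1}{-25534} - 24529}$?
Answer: $- \frac{696261112}{626323487} \approx -1.1117$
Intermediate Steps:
$\frac{10846 + 16422}{\frac{1}{-25534} - 24529} = \frac{27268}{- \frac{1}{25534} - 24529} = \frac{27268}{- \frac{626323487}{25534}} = 27268 \left(- \frac{25534}{626323487}\right) = - \frac{696261112}{626323487}$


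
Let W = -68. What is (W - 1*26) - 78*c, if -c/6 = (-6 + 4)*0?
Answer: -94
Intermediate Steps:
c = 0 (c = -6*(-6 + 4)*0 = -(-12)*0 = -6*0 = 0)
(W - 1*26) - 78*c = (-68 - 1*26) - 78*0 = (-68 - 26) + 0 = -94 + 0 = -94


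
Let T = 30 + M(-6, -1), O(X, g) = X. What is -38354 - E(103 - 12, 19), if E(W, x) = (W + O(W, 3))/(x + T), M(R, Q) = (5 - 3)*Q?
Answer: -1802820/47 ≈ -38358.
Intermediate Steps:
M(R, Q) = 2*Q
T = 28 (T = 30 + 2*(-1) = 30 - 2 = 28)
E(W, x) = 2*W/(28 + x) (E(W, x) = (W + W)/(x + 28) = (2*W)/(28 + x) = 2*W/(28 + x))
-38354 - E(103 - 12, 19) = -38354 - 2*(103 - 12)/(28 + 19) = -38354 - 2*91/47 = -38354 - 1*182/47 = -38354 - 182/47 = -1802820/47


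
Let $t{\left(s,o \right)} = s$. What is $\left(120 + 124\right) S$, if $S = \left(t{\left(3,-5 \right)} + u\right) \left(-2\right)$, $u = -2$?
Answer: $-488$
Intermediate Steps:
$S = -2$ ($S = \left(3 - 2\right) \left(-2\right) = 1 \left(-2\right) = -2$)
$\left(120 + 124\right) S = \left(120 + 124\right) \left(-2\right) = 244 \left(-2\right) = -488$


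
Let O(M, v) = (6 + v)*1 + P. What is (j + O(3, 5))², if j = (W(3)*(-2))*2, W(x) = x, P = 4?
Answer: 9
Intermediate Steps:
j = -12 (j = (3*(-2))*2 = -6*2 = -12)
O(M, v) = 10 + v (O(M, v) = (6 + v)*1 + 4 = (6 + v) + 4 = 10 + v)
(j + O(3, 5))² = (-12 + (10 + 5))² = (-12 + 15)² = 3² = 9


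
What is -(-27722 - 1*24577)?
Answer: 52299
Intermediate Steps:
-(-27722 - 1*24577) = -(-27722 - 24577) = -1*(-52299) = 52299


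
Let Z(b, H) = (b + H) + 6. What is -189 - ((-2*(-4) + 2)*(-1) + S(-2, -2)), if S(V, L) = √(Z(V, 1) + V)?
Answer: -179 - √3 ≈ -180.73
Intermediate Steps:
Z(b, H) = 6 + H + b (Z(b, H) = (H + b) + 6 = 6 + H + b)
S(V, L) = √(7 + 2*V) (S(V, L) = √((6 + 1 + V) + V) = √((7 + V) + V) = √(7 + 2*V))
-189 - ((-2*(-4) + 2)*(-1) + S(-2, -2)) = -189 - ((-2*(-4) + 2)*(-1) + √(7 + 2*(-2))) = -189 - ((8 + 2)*(-1) + √(7 - 4)) = -189 - (10*(-1) + √3) = -189 - (-10 + √3) = -189 + (10 - √3) = -179 - √3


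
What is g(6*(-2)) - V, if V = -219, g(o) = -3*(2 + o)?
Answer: 249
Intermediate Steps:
g(o) = -6 - 3*o
g(6*(-2)) - V = (-6 - 18*(-2)) - 1*(-219) = (-6 - 3*(-12)) + 219 = (-6 + 36) + 219 = 30 + 219 = 249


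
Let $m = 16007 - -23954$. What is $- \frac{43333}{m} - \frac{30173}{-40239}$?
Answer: $- \frac{537933334}{1607990679} \approx -0.33454$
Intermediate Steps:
$m = 39961$ ($m = 16007 + 23954 = 39961$)
$- \frac{43333}{m} - \frac{30173}{-40239} = - \frac{43333}{39961} - \frac{30173}{-40239} = \left(-43333\right) \frac{1}{39961} - - \frac{30173}{40239} = - \frac{43333}{39961} + \frac{30173}{40239} = - \frac{537933334}{1607990679}$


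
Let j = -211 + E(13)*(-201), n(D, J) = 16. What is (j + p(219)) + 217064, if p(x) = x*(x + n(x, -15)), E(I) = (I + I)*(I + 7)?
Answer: 163798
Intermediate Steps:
E(I) = 2*I*(7 + I) (E(I) = (2*I)*(7 + I) = 2*I*(7 + I))
p(x) = x*(16 + x) (p(x) = x*(x + 16) = x*(16 + x))
j = -104731 (j = -211 + (2*13*(7 + 13))*(-201) = -211 + (2*13*20)*(-201) = -211 + 520*(-201) = -211 - 104520 = -104731)
(j + p(219)) + 217064 = (-104731 + 219*(16 + 219)) + 217064 = (-104731 + 219*235) + 217064 = (-104731 + 51465) + 217064 = -53266 + 217064 = 163798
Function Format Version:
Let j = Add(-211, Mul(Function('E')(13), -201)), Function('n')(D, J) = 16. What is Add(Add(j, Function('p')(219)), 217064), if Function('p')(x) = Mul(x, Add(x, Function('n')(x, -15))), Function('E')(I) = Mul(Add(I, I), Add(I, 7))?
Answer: 163798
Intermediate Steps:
Function('E')(I) = Mul(2, I, Add(7, I)) (Function('E')(I) = Mul(Mul(2, I), Add(7, I)) = Mul(2, I, Add(7, I)))
Function('p')(x) = Mul(x, Add(16, x)) (Function('p')(x) = Mul(x, Add(x, 16)) = Mul(x, Add(16, x)))
j = -104731 (j = Add(-211, Mul(Mul(2, 13, Add(7, 13)), -201)) = Add(-211, Mul(Mul(2, 13, 20), -201)) = Add(-211, Mul(520, -201)) = Add(-211, -104520) = -104731)
Add(Add(j, Function('p')(219)), 217064) = Add(Add(-104731, Mul(219, Add(16, 219))), 217064) = Add(Add(-104731, Mul(219, 235)), 217064) = Add(Add(-104731, 51465), 217064) = Add(-53266, 217064) = 163798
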